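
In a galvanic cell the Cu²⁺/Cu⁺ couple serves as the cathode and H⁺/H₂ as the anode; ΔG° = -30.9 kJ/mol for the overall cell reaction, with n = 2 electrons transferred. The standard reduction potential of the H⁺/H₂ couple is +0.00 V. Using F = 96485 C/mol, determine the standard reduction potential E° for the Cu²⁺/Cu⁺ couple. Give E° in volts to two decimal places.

+0.16 V

E°cell = −ΔG°/(nF) = −(-30.9×10³)/((2)(96485)) = +0.160 V.
Since Cu²⁺/Cu⁺ is the cathode and H⁺/H₂ the anode, E°cell = E°(Cu²⁺/Cu⁺) − E°(H⁺/H₂).
So E°(Cu²⁺/Cu⁺) = E°cell + E°(H⁺/H₂) = +0.160 + (+0.00) = +0.16 V.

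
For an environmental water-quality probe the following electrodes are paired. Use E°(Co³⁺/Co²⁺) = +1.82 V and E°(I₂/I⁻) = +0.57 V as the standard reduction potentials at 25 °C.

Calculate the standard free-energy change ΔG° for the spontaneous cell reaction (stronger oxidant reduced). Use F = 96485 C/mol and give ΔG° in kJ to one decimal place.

Co³⁺/Co²⁺ (E° = +1.82 V) is the cathode; I₂/I⁻ (E° = +0.57 V) is the anode, so E°cell = +1.25 V.
Balancing electrons gives n = 2 (lcm of 1 and 2).
ΔG° = −nFE° = −(2)(96485)(+1.25) = -241,212 J = -241.2 kJ.

-241.2 kJ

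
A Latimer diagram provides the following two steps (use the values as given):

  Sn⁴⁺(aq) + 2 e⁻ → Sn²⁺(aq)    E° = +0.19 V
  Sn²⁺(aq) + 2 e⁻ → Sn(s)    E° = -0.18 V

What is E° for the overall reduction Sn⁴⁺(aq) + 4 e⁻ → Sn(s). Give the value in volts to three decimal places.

Since ΔG° = −nFE° is additive over sequential reductions, n₃E°₃ = n₁E°₁ + n₂E°₂.
E°₃ = (2×+0.19 + 2×-0.18) / 4 = (+0.020) / 4 = +0.005 V.

+0.005 V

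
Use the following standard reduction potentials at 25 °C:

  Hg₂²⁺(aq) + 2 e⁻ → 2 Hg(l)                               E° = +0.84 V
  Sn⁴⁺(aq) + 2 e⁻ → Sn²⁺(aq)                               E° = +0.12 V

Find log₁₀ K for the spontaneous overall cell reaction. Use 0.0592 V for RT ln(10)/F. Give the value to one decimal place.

Cathode: Hg₂²⁺/Hg; anode: Sn⁴⁺/Sn²⁺. E°cell = +0.72 V, n = 2.
log K = nE°cell / 0.0592 = (2)(+0.72) / 0.0592 = 24.3.

24.3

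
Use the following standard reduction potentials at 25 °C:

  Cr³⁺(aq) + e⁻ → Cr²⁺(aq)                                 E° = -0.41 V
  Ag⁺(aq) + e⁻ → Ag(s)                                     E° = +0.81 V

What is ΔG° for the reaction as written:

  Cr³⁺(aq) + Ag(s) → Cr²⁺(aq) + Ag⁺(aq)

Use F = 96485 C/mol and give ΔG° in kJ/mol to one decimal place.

As written, Cr³⁺/Cr²⁺ is reduced (cathode) and Ag⁺/Ag is oxidised (anode), so E°cell = (-0.41) − (+0.81) = -1.22 V.
Balancing electrons gives n = 1.
ΔG° = −nFE° = −(1)(96485)(-1.22) = 117,712 J = +117.7 kJ/mol.

+117.7 kJ/mol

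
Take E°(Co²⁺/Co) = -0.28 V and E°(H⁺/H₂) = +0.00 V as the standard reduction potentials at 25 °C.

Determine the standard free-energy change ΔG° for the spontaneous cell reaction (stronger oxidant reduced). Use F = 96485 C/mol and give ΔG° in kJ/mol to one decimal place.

H⁺/H₂ (E° = +0.00 V) is the cathode; Co²⁺/Co (E° = -0.28 V) is the anode, so E°cell = +0.28 V.
Balancing electrons gives n = 2 (lcm of 2 and 2).
ΔG° = −nFE° = −(2)(96485)(+0.28) = -54,032 J = -54.0 kJ/mol.

-54.0 kJ/mol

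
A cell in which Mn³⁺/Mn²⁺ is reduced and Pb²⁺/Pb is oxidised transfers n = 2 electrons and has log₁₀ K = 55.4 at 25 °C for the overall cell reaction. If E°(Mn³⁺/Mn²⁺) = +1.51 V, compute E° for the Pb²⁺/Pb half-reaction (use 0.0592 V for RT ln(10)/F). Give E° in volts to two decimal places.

E°cell = (0.0592/n)·log K = (0.0592/2)(55.4) = +1.640 V.
Since Mn³⁺/Mn²⁺ is the cathode and Pb²⁺/Pb the anode, E°cell = E°(Mn³⁺/Mn²⁺) − E°(Pb²⁺/Pb).
So E°(Pb²⁺/Pb) = E°(Mn³⁺/Mn²⁺) − E°cell = (+1.51) − (+1.640) = -0.13 V.

-0.13 V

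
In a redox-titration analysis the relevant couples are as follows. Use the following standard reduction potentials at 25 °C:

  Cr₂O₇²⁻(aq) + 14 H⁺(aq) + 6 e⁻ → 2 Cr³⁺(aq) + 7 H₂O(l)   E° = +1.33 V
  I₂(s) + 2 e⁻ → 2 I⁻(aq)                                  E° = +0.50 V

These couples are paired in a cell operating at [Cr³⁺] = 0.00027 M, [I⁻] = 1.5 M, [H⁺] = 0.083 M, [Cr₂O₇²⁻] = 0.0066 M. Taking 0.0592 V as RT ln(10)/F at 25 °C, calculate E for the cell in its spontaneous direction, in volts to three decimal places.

+0.740 V

Cr₂O₇²⁻/Cr³⁺ is the cathode (higher E°), I₂/I⁻ the anode: E°cell = +1.33 − (+0.50) = +0.83 V, n = 6.
Overall: Cr₂O₇²⁻(aq) + 14 H⁺(aq) + 6 I⁻(aq) → 2 Cr³⁺(aq) + 7 H₂O(l) + 3 I₂(s)
Q = [Cr³⁺]^2 / ([Cr₂O₇²⁻]·[H⁺]^14·[I⁻]^6); log Q = 9.120.
E = E° − (0.0592/n) log Q = +0.83 − (0.0592/6)(9.120) = +0.740 V.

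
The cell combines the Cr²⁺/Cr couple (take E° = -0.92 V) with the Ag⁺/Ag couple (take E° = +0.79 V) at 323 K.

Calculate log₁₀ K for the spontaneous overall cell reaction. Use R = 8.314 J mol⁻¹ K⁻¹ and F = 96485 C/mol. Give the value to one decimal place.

53.4

Cathode: Ag⁺/Ag; anode: Cr²⁺/Cr. E°cell = (+0.79) − (-0.92) = +1.71 V, with n = 2.
ΔG° = −nFE° = −RT ln K, so ln K = nFE°/(RT) = (2)(96485)(+1.71) / ((8.314)(323)) = 122.878.
log₁₀ K = 122.878 / ln 10 = 53.4.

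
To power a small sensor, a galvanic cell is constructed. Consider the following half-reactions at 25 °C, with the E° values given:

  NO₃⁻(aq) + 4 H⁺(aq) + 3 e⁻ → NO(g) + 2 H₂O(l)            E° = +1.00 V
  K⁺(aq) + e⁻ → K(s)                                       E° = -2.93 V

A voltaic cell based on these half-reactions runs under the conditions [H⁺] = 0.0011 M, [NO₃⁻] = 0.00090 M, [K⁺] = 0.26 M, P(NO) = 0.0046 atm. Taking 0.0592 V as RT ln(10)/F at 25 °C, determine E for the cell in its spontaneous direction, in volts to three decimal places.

+3.717 V

NO₃⁻/NO is the cathode (higher E°), K⁺/K the anode: E°cell = +1.00 − (-2.93) = +3.93 V, n = 3.
Overall: NO₃⁻(aq) + 4 H⁺(aq) + 3 K(s) → NO(g) + 2 H₂O(l) + 3 K⁺(aq)
Q = P(NO)·[K⁺]^3 / ([NO₃⁻]·[H⁺]^4); log Q = 10.788.
E = E° − (0.0592/n) log Q = +3.93 − (0.0592/3)(10.788) = +3.717 V.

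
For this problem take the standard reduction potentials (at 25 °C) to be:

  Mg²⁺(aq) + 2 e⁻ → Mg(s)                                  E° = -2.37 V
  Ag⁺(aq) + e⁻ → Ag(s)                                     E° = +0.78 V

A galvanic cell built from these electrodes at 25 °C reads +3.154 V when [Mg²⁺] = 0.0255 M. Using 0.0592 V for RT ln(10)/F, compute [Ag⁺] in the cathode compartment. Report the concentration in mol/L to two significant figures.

Ag⁺/Ag is the cathode, Mg²⁺/Mg the anode: E°cell = +3.15 V, n = 2.
Overall reaction: 2 Ag⁺(aq) + Mg(s) → 2 Ag(s) + Mg²⁺(aq); Q = [Mg²⁺]^1/[Ag⁺]^2.
From E = E° − (0.0592/n) log Q: log Q = (E° − E)·n/0.0592 = (+3.15 − (+3.154))·2/0.0592 = -0.1351.
So 2·log[Ag⁺] = 1·log(0.0255) − log Q = -1.5935 − (-0.1351) = -1.4584; log[Ag⁺] = -1.4584 / 2 = -0.7292; [Ag⁺] = 10^(-0.7292) ≈ 0.19 M.

0.19 M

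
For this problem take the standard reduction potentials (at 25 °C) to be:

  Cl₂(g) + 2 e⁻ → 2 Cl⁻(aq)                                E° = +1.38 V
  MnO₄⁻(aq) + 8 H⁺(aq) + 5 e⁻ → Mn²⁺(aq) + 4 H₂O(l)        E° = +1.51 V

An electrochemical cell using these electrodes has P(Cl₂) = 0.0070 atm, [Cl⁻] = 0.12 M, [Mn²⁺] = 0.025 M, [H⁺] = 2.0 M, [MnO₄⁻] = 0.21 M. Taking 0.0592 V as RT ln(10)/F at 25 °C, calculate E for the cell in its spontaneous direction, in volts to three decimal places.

MnO₄⁻/Mn²⁺ is the cathode (higher E°), Cl₂/Cl⁻ the anode: E°cell = +1.51 − (+1.38) = +0.13 V, n = 10.
Overall: 2 MnO₄⁻(aq) + 16 H⁺(aq) + 10 Cl⁻(aq) → 2 Mn²⁺(aq) + 8 H₂O(l) + 5 Cl₂(g)
Q = [Mn²⁺]^2·P(Cl₂)^5 / ([MnO₄⁻]^2·[H⁺]^16·[Cl⁻]^10); log Q = -8.231.
E = E° − (0.0592/n) log Q = +0.13 − (0.0592/10)(-8.231) = +0.179 V.

+0.179 V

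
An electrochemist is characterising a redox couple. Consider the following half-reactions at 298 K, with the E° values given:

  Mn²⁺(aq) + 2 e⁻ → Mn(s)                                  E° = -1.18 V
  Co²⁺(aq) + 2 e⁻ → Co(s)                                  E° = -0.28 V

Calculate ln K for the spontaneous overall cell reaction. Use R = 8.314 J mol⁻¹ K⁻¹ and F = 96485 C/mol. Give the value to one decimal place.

Cathode: Co²⁺/Co; anode: Mn²⁺/Mn. E°cell = (-0.28) − (-1.18) = +0.90 V, with n = 2.
ΔG° = −nFE° = −RT ln K, so ln K = nFE°/(RT) = (2)(96485)(+0.90) / ((8.314)(298)) = 70.098.

70.1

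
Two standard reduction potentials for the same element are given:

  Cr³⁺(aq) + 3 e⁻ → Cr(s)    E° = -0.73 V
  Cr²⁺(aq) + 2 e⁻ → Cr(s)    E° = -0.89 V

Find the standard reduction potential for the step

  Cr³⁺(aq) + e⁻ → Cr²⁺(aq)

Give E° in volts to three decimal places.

Sequential free energies add, so n₃E°₃ = n₁E°₁ + n₂E°₂.
With n₃ = 3, and the known step contributing 2×(-0.89) V, the unknown satisfies 1·E° = 3×(-0.73) − 2×(-0.89) = -0.410.
E° = -0.410 / 1 = -0.410 V.

-0.410 V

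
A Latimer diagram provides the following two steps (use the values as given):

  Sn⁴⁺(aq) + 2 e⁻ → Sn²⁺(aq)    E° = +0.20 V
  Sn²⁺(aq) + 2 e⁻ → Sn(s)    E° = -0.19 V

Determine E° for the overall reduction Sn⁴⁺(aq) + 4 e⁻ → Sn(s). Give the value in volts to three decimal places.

Since ΔG° = −nFE° is additive over sequential reductions, n₃E°₃ = n₁E°₁ + n₂E°₂.
E°₃ = (2×+0.20 + 2×-0.19) / 4 = (+0.020) / 4 = +0.005 V.

+0.005 V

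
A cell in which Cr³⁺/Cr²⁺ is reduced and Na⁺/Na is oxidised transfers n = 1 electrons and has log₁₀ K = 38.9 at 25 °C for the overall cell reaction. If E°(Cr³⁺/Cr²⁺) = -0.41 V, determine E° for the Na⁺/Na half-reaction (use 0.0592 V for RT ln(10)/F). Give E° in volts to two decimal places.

-2.71 V

E°cell = (0.0592/n)·log K = (0.0592/1)(38.9) = +2.303 V.
Since Cr³⁺/Cr²⁺ is the cathode and Na⁺/Na the anode, E°cell = E°(Cr³⁺/Cr²⁺) − E°(Na⁺/Na).
So E°(Na⁺/Na) = E°(Cr³⁺/Cr²⁺) − E°cell = (-0.41) − (+2.303) = -2.71 V.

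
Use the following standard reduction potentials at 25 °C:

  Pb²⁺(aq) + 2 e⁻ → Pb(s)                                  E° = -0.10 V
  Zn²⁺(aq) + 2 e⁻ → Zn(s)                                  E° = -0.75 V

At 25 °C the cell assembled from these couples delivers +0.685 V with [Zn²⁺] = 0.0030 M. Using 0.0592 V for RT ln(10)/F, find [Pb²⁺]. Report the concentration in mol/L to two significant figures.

Pb²⁺/Pb is the cathode, Zn²⁺/Zn the anode: E°cell = +0.65 V, n = 2.
Overall reaction: Pb²⁺(aq) + Zn(s) → Pb(s) + Zn²⁺(aq); Q = [Zn²⁺]^1/[Pb²⁺]^1.
From E = E° − (0.0592/n) log Q: log Q = (E° − E)·n/0.0592 = (+0.65 − (+0.685))·2/0.0592 = -1.1824.
So 1·log[Pb²⁺] = 1·log(0.003) − log Q = -2.5229 − (-1.1824) = -1.3405; [Pb²⁺] = 10^(-1.3405) ≈ 0.046 M.

0.046 M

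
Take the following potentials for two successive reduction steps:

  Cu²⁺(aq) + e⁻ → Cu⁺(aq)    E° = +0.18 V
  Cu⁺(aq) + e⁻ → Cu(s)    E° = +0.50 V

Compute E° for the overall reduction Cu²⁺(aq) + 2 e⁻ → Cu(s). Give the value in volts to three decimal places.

+0.340 V

Adding the free-energy changes (−nFE°) of the two steps gives −n₃FE°₃ = −n₁FE°₁ − n₂FE°₂.
E°₃ = (1×+0.18 + 1×+0.50) / 2 = (+0.680) / 2 = +0.340 V.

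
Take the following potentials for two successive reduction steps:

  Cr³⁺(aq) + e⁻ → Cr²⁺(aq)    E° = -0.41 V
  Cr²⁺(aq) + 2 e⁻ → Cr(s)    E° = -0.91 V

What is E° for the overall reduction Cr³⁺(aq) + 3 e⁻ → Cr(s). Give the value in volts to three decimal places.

-0.743 V

Since ΔG° = −nFE° is additive over sequential reductions, n₃E°₃ = n₁E°₁ + n₂E°₂.
E°₃ = (1×-0.41 + 2×-0.91) / 3 = (-2.230) / 3 = -0.743 V.
Simply averaging or adding the two E° values would be wrong; the electron-weighted sum is required.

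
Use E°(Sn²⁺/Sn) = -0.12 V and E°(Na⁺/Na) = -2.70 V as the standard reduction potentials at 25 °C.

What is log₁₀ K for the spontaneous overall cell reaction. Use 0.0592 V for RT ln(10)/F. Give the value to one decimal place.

87.2

Cathode: Sn²⁺/Sn; anode: Na⁺/Na. E°cell = +2.58 V, n = 2.
log K = nE°cell / 0.0592 = (2)(+2.58) / 0.0592 = 87.2.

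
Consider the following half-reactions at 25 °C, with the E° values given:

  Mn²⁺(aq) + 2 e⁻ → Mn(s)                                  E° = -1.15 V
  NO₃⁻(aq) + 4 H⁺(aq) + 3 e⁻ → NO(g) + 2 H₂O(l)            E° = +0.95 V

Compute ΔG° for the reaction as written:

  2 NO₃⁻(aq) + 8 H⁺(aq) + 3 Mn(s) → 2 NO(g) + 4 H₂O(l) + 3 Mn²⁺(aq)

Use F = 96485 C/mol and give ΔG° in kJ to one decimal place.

As written, NO₃⁻/NO is reduced (cathode) and Mn²⁺/Mn is oxidised (anode), so E°cell = (+0.95) − (-1.15) = +2.10 V.
Balancing electrons gives n = 6.
ΔG° = −nFE° = −(6)(96485)(+2.10) = -1,215,711 J = -1215.7 kJ.

-1215.7 kJ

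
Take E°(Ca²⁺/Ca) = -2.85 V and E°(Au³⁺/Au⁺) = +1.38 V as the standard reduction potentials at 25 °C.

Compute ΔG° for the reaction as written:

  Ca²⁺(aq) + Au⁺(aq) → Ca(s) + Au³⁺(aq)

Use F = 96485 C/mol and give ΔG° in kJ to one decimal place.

As written, Ca²⁺/Ca is reduced (cathode) and Au³⁺/Au⁺ is oxidised (anode), so E°cell = (-2.85) − (+1.38) = -4.23 V.
Balancing electrons gives n = 2.
ΔG° = −nFE° = −(2)(96485)(-4.23) = 816,263 J = +816.3 kJ.

+816.3 kJ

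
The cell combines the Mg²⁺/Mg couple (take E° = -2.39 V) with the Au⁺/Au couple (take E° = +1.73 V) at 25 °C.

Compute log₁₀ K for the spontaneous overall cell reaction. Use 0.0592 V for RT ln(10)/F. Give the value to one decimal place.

Cathode: Au⁺/Au; anode: Mg²⁺/Mg. E°cell = +4.12 V, n = 2.
log K = nE°cell / 0.0592 = (2)(+4.12) / 0.0592 = 139.2.

139.2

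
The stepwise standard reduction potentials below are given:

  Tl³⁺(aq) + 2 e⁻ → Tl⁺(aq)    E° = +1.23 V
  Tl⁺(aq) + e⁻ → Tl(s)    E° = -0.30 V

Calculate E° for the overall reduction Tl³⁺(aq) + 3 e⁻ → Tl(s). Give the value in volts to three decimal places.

Adding the free-energy changes (−nFE°) of the two steps gives −n₃FE°₃ = −n₁FE°₁ − n₂FE°₂.
E°₃ = (2×+1.23 + 1×-0.30) / 3 = (+2.160) / 3 = +0.720 V.

+0.720 V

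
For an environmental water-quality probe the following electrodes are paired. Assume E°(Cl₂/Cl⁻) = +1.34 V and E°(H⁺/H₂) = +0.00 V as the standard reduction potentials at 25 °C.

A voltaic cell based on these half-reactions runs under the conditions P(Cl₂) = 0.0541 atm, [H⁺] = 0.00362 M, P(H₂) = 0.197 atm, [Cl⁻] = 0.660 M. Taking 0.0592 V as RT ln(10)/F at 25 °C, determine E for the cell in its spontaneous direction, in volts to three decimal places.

+1.437 V

Cl₂/Cl⁻ is the cathode (higher E°), H⁺/H₂ the anode: E°cell = +1.34 − (+0.00) = +1.34 V, n = 2.
Overall: Cl₂(g) + H₂(g) → 2 Cl⁻(aq) + 2 H⁺(aq)
Q = [Cl⁻]^2·[H⁺]^2 / (P(Cl₂)·P(H₂)); log Q = -3.271.
E = E° − (0.0592/n) log Q = +1.34 − (0.0592/2)(-3.271) = +1.437 V.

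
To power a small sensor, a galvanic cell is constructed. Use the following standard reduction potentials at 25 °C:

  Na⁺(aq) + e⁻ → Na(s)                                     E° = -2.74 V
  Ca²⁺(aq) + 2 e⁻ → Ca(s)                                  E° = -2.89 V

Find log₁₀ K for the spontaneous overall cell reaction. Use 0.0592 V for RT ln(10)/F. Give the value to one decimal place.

5.1

Cathode: Na⁺/Na; anode: Ca²⁺/Ca. E°cell = +0.15 V, n = 2.
log K = nE°cell / 0.0592 = (2)(+0.15) / 0.0592 = 5.1.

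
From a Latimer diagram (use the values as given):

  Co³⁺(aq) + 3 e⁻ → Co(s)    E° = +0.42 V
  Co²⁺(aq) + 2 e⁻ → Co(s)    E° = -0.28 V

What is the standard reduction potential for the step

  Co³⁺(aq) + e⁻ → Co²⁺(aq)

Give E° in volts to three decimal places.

Sequential free energies add, so n₃E°₃ = n₁E°₁ + n₂E°₂.
With n₃ = 3, and the known step contributing 2×(-0.28) V, the unknown satisfies 1·E° = 3×(+0.42) − 2×(-0.28) = +1.820.
E° = +1.820 / 1 = +1.820 V.

+1.820 V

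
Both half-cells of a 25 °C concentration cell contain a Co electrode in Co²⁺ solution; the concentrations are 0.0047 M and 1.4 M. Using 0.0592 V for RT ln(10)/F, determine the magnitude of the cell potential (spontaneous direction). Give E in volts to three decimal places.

+0.073 V

For a concentration cell E°cell = 0. The 1.4 M side is the cathode (reduction is favoured where [Co²⁺] is higher).
With n = 2, E = −(0.0592/2) log([Co²⁺]ₐₙ/[Co²⁺]꜀ₐₜ) = −(0.0592/2) log(0.0047/1.4) = −(0.0592/2)(-2.474) = +0.073 V.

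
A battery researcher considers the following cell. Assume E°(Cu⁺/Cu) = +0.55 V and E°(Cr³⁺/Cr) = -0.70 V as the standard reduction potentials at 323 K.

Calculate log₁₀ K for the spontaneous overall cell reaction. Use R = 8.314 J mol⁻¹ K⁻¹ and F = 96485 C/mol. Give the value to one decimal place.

Cathode: Cu⁺/Cu; anode: Cr³⁺/Cr. E°cell = (+0.55) − (-0.70) = +1.25 V, with n = 3.
ΔG° = −nFE° = −RT ln K, so ln K = nFE°/(RT) = (3)(96485)(+1.25) / ((8.314)(323)) = 134.734.
log₁₀ K = 134.734 / ln 10 = 58.5.

58.5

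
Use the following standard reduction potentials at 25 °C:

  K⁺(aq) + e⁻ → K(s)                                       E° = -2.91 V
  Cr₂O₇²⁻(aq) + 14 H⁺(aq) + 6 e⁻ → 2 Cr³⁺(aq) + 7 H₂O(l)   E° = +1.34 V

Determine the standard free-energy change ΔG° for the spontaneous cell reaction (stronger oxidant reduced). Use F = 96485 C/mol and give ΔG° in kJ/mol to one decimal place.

Cr₂O₇²⁻/Cr³⁺ (E° = +1.34 V) is the cathode; K⁺/K (E° = -2.91 V) is the anode, so E°cell = +4.25 V.
Balancing electrons gives n = 6 (lcm of 6 and 1).
ΔG° = −nFE° = −(6)(96485)(+4.25) = -2,460,368 J = -2460.4 kJ/mol.

-2460.4 kJ/mol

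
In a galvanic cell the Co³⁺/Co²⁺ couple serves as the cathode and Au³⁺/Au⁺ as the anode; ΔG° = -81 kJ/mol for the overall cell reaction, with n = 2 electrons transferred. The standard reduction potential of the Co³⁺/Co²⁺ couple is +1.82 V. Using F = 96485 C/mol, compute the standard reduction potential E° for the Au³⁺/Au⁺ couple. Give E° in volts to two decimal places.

+1.40 V

E°cell = −ΔG°/(nF) = −(-81×10³)/((2)(96485)) = +0.420 V.
Since Co³⁺/Co²⁺ is the cathode and Au³⁺/Au⁺ the anode, E°cell = E°(Co³⁺/Co²⁺) − E°(Au³⁺/Au⁺).
So E°(Au³⁺/Au⁺) = E°(Co³⁺/Co²⁺) − E°cell = (+1.82) − (+0.420) = +1.40 V.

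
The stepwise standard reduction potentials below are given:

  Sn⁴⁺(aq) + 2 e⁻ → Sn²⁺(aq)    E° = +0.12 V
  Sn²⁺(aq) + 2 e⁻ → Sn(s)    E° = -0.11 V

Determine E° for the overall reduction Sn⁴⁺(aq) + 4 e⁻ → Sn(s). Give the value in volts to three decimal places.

Adding the free-energy changes (−nFE°) of the two steps gives −n₃FE°₃ = −n₁FE°₁ − n₂FE°₂.
E°₃ = (2×+0.12 + 2×-0.11) / 4 = (+0.020) / 4 = +0.005 V.

+0.005 V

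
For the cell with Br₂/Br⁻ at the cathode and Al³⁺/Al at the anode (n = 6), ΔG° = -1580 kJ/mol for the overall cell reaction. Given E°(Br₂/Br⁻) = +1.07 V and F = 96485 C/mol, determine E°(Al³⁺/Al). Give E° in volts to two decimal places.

-1.66 V

E°cell = −ΔG°/(nF) = −(-1580×10³)/((6)(96485)) = +2.729 V.
Since Br₂/Br⁻ is the cathode and Al³⁺/Al the anode, E°cell = E°(Br₂/Br⁻) − E°(Al³⁺/Al).
So E°(Al³⁺/Al) = E°(Br₂/Br⁻) − E°cell = (+1.07) − (+2.729) = -1.66 V.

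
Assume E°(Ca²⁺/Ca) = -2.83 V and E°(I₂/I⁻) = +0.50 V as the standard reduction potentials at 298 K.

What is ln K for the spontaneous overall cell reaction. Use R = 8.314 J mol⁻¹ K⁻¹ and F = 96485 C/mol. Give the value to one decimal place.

259.4

Cathode: I₂/I⁻; anode: Ca²⁺/Ca. E°cell = (+0.50) − (-2.83) = +3.33 V, with n = 2.
ΔG° = −nFE° = −RT ln K, so ln K = nFE°/(RT) = (2)(96485)(+3.33) / ((8.314)(298)) = 259.363.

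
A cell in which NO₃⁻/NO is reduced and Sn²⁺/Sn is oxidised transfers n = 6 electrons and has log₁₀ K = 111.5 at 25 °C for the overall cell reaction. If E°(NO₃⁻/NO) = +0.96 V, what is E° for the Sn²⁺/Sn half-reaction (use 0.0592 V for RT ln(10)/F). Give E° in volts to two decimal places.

-0.14 V

E°cell = (0.0592/n)·log K = (0.0592/6)(111.5) = +1.100 V.
Since NO₃⁻/NO is the cathode and Sn²⁺/Sn the anode, E°cell = E°(NO₃⁻/NO) − E°(Sn²⁺/Sn).
So E°(Sn²⁺/Sn) = E°(NO₃⁻/NO) − E°cell = (+0.96) − (+1.100) = -0.14 V.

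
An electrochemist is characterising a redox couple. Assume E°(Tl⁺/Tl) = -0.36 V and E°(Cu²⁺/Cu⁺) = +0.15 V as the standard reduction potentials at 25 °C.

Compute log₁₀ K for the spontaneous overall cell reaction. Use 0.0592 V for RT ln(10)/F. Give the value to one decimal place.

8.6

Cathode: Cu²⁺/Cu⁺; anode: Tl⁺/Tl. E°cell = +0.51 V, n = 1.
log K = nE°cell / 0.0592 = (1)(+0.51) / 0.0592 = 8.6.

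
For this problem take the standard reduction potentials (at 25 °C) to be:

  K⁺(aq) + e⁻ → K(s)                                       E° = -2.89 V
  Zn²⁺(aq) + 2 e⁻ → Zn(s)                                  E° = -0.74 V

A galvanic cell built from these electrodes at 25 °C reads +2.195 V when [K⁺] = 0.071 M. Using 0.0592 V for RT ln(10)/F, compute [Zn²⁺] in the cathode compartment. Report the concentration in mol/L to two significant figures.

Zn²⁺/Zn is the cathode, K⁺/K the anode: E°cell = +2.15 V, n = 2.
Overall reaction: Zn²⁺(aq) + 2 K(s) → Zn(s) + 2 K⁺(aq); Q = [K⁺]^2/[Zn²⁺]^1.
From E = E° − (0.0592/n) log Q: log Q = (E° − E)·n/0.0592 = (+2.15 − (+2.195))·2/0.0592 = -1.5203.
So 1·log[Zn²⁺] = 2·log(0.071) − log Q = -2.2975 − (-1.5203) = -0.7772; [Zn²⁺] = 10^(-0.7772) ≈ 0.17 M.

0.17 M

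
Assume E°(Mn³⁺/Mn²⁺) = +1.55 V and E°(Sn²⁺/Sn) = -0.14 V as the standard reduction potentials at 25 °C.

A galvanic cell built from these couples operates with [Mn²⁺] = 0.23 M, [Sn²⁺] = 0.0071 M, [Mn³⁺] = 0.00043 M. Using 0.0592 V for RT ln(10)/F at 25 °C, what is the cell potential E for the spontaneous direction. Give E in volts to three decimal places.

+1.592 V

Mn³⁺/Mn²⁺ is the cathode (higher E°), Sn²⁺/Sn the anode: E°cell = +1.55 − (-0.14) = +1.69 V, n = 2.
Overall: 2 Mn³⁺(aq) + Sn(s) → 2 Mn²⁺(aq) + Sn²⁺(aq)
Q = [Mn²⁺]^2·[Sn²⁺] / ([Mn³⁺]^2); log Q = 3.308.
E = E° − (0.0592/n) log Q = +1.69 − (0.0592/2)(3.308) = +1.592 V.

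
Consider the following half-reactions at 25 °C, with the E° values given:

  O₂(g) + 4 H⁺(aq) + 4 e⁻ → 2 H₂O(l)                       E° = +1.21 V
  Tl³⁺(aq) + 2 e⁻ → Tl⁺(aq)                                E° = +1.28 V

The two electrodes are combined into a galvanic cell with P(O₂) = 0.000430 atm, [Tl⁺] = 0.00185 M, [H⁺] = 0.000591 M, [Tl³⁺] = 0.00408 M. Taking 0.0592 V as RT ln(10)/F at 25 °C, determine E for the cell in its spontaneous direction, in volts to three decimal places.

Tl³⁺/Tl⁺ is the cathode (higher E°), O₂/H₂O the anode: E°cell = +1.28 − (+1.21) = +0.07 V, n = 4.
Overall: 2 Tl³⁺(aq) + 2 H₂O(l) → 2 Tl⁺(aq) + O₂(g) + 4 H⁺(aq)
Q = [Tl⁺]^2·P(O₂)·[H⁺]^4 / ([Tl³⁺]^2); log Q = -16.967.
E = E° − (0.0592/n) log Q = +0.07 − (0.0592/4)(-16.967) = +0.321 V.

+0.321 V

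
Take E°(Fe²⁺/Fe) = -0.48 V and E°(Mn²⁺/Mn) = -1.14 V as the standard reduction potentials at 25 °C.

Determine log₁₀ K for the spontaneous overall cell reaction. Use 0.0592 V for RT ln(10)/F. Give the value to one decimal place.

22.3

Cathode: Fe²⁺/Fe; anode: Mn²⁺/Mn. E°cell = +0.66 V, n = 2.
log K = nE°cell / 0.0592 = (2)(+0.66) / 0.0592 = 22.3.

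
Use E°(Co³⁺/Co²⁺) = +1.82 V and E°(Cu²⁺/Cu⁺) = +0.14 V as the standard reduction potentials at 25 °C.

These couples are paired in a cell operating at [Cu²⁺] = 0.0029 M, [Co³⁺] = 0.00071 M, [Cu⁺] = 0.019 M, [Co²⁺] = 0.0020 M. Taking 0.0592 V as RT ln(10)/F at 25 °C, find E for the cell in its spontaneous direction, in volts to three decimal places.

+1.702 V

Co³⁺/Co²⁺ is the cathode (higher E°), Cu²⁺/Cu⁺ the anode: E°cell = +1.82 − (+0.14) = +1.68 V, n = 1.
Overall: Co³⁺(aq) + Cu⁺(aq) → Co²⁺(aq) + Cu²⁺(aq)
Q = [Co²⁺]·[Cu²⁺] / ([Co³⁺]·[Cu⁺]); log Q = -0.367.
E = E° − (0.0592/n) log Q = +1.68 − (0.0592/1)(-0.367) = +1.702 V.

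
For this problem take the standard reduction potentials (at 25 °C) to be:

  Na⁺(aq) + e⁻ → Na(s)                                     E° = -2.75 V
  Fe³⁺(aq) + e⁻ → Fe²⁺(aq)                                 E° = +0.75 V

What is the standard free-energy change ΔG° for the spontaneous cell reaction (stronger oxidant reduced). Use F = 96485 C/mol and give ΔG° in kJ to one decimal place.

-337.7 kJ

Fe³⁺/Fe²⁺ (E° = +0.75 V) is the cathode; Na⁺/Na (E° = -2.75 V) is the anode, so E°cell = +3.50 V.
Balancing electrons gives n = 1 (lcm of 1 and 1).
ΔG° = −nFE° = −(1)(96485)(+3.50) = -337,698 J = -337.7 kJ.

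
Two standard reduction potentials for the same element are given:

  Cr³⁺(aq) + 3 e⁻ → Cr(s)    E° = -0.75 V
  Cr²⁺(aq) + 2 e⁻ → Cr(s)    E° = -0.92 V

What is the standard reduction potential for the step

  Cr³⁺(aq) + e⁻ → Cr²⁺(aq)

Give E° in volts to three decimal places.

-0.410 V

Sequential free energies add, so n₃E°₃ = n₁E°₁ + n₂E°₂.
With n₃ = 3, and the known step contributing 2×(-0.92) V, the unknown satisfies 1·E° = 3×(-0.75) − 2×(-0.92) = -0.410.
E° = -0.410 / 1 = -0.410 V.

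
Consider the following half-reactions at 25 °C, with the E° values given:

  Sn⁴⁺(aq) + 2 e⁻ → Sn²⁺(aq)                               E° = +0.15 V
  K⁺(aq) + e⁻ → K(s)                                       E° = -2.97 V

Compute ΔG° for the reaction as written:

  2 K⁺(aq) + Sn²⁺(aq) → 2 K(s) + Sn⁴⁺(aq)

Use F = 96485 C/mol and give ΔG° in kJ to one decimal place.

+602.1 kJ

As written, K⁺/K is reduced (cathode) and Sn⁴⁺/Sn²⁺ is oxidised (anode), so E°cell = (-2.97) − (+0.15) = -3.12 V.
Balancing electrons gives n = 2.
ΔG° = −nFE° = −(2)(96485)(-3.12) = 602,066 J = +602.1 kJ.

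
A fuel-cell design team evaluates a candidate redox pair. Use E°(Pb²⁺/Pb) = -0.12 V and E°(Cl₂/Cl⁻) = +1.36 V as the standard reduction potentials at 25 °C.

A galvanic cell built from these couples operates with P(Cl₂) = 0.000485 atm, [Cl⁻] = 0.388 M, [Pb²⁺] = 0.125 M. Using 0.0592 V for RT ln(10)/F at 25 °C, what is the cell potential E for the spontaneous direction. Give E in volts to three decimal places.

+1.433 V

Cl₂/Cl⁻ is the cathode (higher E°), Pb²⁺/Pb the anode: E°cell = +1.36 − (-0.12) = +1.48 V, n = 2.
Overall: Cl₂(g) + Pb(s) → 2 Cl⁻(aq) + Pb²⁺(aq)
Q = [Cl⁻]^2·[Pb²⁺] / (P(Cl₂)); log Q = 1.589.
E = E° − (0.0592/n) log Q = +1.48 − (0.0592/2)(1.589) = +1.433 V.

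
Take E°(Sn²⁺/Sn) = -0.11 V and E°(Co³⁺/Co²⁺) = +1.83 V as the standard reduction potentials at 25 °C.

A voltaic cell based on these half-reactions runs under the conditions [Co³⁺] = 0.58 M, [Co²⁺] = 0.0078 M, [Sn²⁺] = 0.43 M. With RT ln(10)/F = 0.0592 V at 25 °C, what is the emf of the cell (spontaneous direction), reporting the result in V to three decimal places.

+2.062 V

Co³⁺/Co²⁺ is the cathode (higher E°), Sn²⁺/Sn the anode: E°cell = +1.83 − (-0.11) = +1.94 V, n = 2.
Overall: 2 Co³⁺(aq) + Sn(s) → 2 Co²⁺(aq) + Sn²⁺(aq)
Q = [Co²⁺]^2·[Sn²⁺] / ([Co³⁺]^2); log Q = -4.109.
E = E° − (0.0592/n) log Q = +1.94 − (0.0592/2)(-4.109) = +2.062 V.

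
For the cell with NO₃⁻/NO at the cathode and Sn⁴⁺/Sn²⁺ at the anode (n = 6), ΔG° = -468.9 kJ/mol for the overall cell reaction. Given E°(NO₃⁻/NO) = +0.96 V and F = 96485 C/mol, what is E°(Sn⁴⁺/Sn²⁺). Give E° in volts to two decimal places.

+0.15 V

E°cell = −ΔG°/(nF) = −(-468.9×10³)/((6)(96485)) = +0.810 V.
Since NO₃⁻/NO is the cathode and Sn⁴⁺/Sn²⁺ the anode, E°cell = E°(NO₃⁻/NO) − E°(Sn⁴⁺/Sn²⁺).
So E°(Sn⁴⁺/Sn²⁺) = E°(NO₃⁻/NO) − E°cell = (+0.96) − (+0.810) = +0.15 V.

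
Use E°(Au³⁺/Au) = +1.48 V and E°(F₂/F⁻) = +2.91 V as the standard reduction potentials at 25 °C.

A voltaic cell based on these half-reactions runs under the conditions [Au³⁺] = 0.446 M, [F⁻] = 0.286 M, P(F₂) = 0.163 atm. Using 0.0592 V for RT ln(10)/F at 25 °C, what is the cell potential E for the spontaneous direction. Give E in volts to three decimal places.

F₂/F⁻ is the cathode (higher E°), Au³⁺/Au the anode: E°cell = +2.91 − (+1.48) = +1.43 V, n = 6.
Overall: 3 F₂(g) + 2 Au(s) → 6 F⁻(aq) + 2 Au³⁺(aq)
Q = [F⁻]^6·[Au³⁺]^2 / (P(F₂)^3); log Q = -1.600.
E = E° − (0.0592/n) log Q = +1.43 − (0.0592/6)(-1.600) = +1.446 V.

+1.446 V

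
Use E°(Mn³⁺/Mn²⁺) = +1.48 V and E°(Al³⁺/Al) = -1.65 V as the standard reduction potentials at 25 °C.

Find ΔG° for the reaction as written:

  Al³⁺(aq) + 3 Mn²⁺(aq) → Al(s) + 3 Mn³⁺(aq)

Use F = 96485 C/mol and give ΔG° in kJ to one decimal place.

As written, Al³⁺/Al is reduced (cathode) and Mn³⁺/Mn²⁺ is oxidised (anode), so E°cell = (-1.65) − (+1.48) = -3.13 V.
Balancing electrons gives n = 3.
ΔG° = −nFE° = −(3)(96485)(-3.13) = 905,994 J = +906.0 kJ.

+906.0 kJ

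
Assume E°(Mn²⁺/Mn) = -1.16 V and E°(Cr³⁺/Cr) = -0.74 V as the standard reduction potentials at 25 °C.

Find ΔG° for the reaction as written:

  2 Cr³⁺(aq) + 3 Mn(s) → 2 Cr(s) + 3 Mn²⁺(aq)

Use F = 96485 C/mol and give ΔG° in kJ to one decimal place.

As written, Cr³⁺/Cr is reduced (cathode) and Mn²⁺/Mn is oxidised (anode), so E°cell = (-0.74) − (-1.16) = +0.42 V.
Balancing electrons gives n = 6.
ΔG° = −nFE° = −(6)(96485)(+0.42) = -243,142 J = -243.1 kJ.

-243.1 kJ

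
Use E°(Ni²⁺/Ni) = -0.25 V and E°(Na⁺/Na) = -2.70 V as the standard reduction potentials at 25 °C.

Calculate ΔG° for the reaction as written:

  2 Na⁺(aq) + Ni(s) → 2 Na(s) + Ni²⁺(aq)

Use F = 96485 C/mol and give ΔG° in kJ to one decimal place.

+472.8 kJ

As written, Na⁺/Na is reduced (cathode) and Ni²⁺/Ni is oxidised (anode), so E°cell = (-2.70) − (-0.25) = -2.45 V.
Balancing electrons gives n = 2.
ΔG° = −nFE° = −(2)(96485)(-2.45) = 472,777 J = +472.8 kJ.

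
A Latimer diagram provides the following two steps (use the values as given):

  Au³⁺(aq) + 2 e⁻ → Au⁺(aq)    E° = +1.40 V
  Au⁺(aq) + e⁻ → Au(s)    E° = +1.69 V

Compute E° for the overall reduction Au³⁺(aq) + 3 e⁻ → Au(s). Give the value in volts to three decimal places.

+1.497 V

Adding the free-energy changes (−nFE°) of the two steps gives −n₃FE°₃ = −n₁FE°₁ − n₂FE°₂.
E°₃ = (2×+1.40 + 1×+1.69) / 3 = (+4.490) / 3 = +1.497 V.
E° values themselves are not directly additive — weighting by electron count is essential.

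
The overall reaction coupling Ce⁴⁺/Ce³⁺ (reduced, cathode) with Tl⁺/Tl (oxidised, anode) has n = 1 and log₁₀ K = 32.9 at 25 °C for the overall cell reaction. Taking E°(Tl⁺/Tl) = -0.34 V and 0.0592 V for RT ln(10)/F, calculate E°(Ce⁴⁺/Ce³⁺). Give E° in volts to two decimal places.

+1.61 V

E°cell = (0.0592/n)·log K = (0.0592/1)(32.9) = +1.948 V.
Since Ce⁴⁺/Ce³⁺ is the cathode and Tl⁺/Tl the anode, E°cell = E°(Ce⁴⁺/Ce³⁺) − E°(Tl⁺/Tl).
So E°(Ce⁴⁺/Ce³⁺) = E°cell + E°(Tl⁺/Tl) = +1.948 + (-0.34) = +1.61 V.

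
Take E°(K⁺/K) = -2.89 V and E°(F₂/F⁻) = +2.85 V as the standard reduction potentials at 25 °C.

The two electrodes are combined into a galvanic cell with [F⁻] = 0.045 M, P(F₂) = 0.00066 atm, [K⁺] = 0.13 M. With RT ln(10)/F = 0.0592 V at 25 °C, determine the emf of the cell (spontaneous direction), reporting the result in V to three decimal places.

+5.778 V

F₂/F⁻ is the cathode (higher E°), K⁺/K the anode: E°cell = +2.85 − (-2.89) = +5.74 V, n = 2.
Overall: F₂(g) + 2 K(s) → 2 F⁻(aq) + 2 K⁺(aq)
Q = [F⁻]^2·[K⁺]^2 / (P(F₂)); log Q = -1.285.
E = E° − (0.0592/n) log Q = +5.74 − (0.0592/2)(-1.285) = +5.778 V.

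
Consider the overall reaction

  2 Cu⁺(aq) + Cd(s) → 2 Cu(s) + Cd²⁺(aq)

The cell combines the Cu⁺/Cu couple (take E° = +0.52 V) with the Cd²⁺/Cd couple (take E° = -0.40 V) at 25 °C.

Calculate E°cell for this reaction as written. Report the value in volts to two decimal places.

+0.92 V

The Cu⁺/Cu couple has the higher reduction potential, so it is the cathode; Cd²⁺/Cd is oxidised at the anode.
E°cell = E°(cathode) − E°(anode) = (+0.52) − (-0.40) = +0.92 V.
Since E°cell > 0, the reaction is spontaneous under standard conditions.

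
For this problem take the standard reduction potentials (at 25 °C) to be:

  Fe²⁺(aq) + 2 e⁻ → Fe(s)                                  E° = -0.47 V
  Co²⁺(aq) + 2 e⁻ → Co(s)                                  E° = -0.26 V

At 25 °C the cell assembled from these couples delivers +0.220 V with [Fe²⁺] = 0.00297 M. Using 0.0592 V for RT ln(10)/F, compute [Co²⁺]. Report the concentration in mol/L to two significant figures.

Co²⁺/Co is the cathode, Fe²⁺/Fe the anode: E°cell = +0.21 V, n = 2.
Overall reaction: Co²⁺(aq) + Fe(s) → Co(s) + Fe²⁺(aq); Q = [Fe²⁺]^1/[Co²⁺]^1.
From E = E° − (0.0592/n) log Q: log Q = (E° − E)·n/0.0592 = (+0.21 − (+0.220))·2/0.0592 = -0.3378.
So 1·log[Co²⁺] = 1·log(0.00297) − log Q = -2.5272 − (-0.3378) = -2.1894; [Co²⁺] = 10^(-2.1894) ≈ 0.0065 M.

0.0065 M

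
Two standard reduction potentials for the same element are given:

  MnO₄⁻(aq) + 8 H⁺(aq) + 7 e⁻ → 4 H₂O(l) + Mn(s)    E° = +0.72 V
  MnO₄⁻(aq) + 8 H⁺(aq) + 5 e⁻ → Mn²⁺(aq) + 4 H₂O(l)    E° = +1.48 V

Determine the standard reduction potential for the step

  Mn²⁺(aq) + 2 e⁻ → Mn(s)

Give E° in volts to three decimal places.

-1.180 V

Sequential free energies add, so n₃E°₃ = n₁E°₁ + n₂E°₂.
With n₃ = 7, and the known step contributing 5×(+1.48) V, the unknown satisfies 2·E° = 7×(+0.72) − 5×(+1.48) = -2.360.
E° = -2.360 / 2 = -1.180 V.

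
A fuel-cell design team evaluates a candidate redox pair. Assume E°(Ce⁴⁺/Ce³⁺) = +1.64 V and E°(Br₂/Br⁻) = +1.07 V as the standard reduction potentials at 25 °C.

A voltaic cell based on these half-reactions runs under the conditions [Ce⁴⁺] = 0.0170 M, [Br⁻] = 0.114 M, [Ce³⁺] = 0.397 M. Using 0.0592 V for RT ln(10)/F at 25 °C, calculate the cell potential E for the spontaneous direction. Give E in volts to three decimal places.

+0.433 V

Ce⁴⁺/Ce³⁺ is the cathode (higher E°), Br₂/Br⁻ the anode: E°cell = +1.64 − (+1.07) = +0.57 V, n = 2.
Overall: 2 Ce⁴⁺(aq) + 2 Br⁻(aq) → 2 Ce³⁺(aq) + Br₂(l)
Q = [Ce³⁺]^2 / ([Ce⁴⁺]^2·[Br⁻]^2); log Q = 4.623.
E = E° − (0.0592/n) log Q = +0.57 − (0.0592/2)(4.623) = +0.433 V.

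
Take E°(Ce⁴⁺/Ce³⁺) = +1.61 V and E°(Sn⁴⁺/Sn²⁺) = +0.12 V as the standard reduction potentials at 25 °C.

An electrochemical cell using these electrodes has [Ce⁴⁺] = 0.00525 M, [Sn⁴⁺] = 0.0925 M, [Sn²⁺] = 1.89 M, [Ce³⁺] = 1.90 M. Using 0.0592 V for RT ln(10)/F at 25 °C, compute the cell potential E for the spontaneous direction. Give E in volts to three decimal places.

+1.377 V

Ce⁴⁺/Ce³⁺ is the cathode (higher E°), Sn⁴⁺/Sn²⁺ the anode: E°cell = +1.61 − (+0.12) = +1.49 V, n = 2.
Overall: 2 Ce⁴⁺(aq) + Sn²⁺(aq) → 2 Ce³⁺(aq) + Sn⁴⁺(aq)
Q = [Ce³⁺]^2·[Sn⁴⁺] / ([Ce⁴⁺]^2·[Sn²⁺]); log Q = 3.807.
E = E° − (0.0592/n) log Q = +1.49 − (0.0592/2)(3.807) = +1.377 V.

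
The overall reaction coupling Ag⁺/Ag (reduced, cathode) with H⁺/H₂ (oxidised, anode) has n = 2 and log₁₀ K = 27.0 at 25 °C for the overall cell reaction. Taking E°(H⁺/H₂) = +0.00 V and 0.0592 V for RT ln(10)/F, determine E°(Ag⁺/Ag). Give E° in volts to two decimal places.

+0.80 V

E°cell = (0.0592/n)·log K = (0.0592/2)(27.0) = +0.799 V.
Since Ag⁺/Ag is the cathode and H⁺/H₂ the anode, E°cell = E°(Ag⁺/Ag) − E°(H⁺/H₂).
So E°(Ag⁺/Ag) = E°cell + E°(H⁺/H₂) = +0.799 + (+0.00) = +0.80 V.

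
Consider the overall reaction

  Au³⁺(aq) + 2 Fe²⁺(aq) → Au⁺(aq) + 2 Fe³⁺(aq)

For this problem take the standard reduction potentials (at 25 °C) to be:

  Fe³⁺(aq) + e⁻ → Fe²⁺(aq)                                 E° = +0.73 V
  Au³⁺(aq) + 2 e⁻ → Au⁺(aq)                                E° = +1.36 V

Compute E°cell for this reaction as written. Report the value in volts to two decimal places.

+0.63 V

The Au³⁺/Au⁺ couple has the higher reduction potential, so it is the cathode; Fe³⁺/Fe²⁺ is oxidised at the anode.
E°cell = E°(cathode) − E°(anode) = (+1.36) − (+0.73) = +0.63 V.
Since E°cell > 0, the reaction is spontaneous under standard conditions.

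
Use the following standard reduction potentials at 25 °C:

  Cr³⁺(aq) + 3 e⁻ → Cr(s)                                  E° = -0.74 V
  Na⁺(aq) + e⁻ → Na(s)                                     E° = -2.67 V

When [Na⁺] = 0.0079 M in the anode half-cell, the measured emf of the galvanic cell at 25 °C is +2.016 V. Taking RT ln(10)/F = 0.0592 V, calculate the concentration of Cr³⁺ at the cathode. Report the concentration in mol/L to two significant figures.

Cr³⁺/Cr is the cathode, Na⁺/Na the anode: E°cell = +1.93 V, n = 3.
Overall reaction: Cr³⁺(aq) + 3 Na(s) → Cr(s) + 3 Na⁺(aq); Q = [Na⁺]^3/[Cr³⁺]^1.
From E = E° − (0.0592/n) log Q: log Q = (E° − E)·n/0.0592 = (+1.93 − (+2.016))·3/0.0592 = -4.3581.
So 1·log[Cr³⁺] = 3·log(0.0079) − log Q = -6.3071 − (-4.3581) = -1.9490; [Cr³⁺] = 10^(-1.9490) ≈ 0.011 M.

0.011 M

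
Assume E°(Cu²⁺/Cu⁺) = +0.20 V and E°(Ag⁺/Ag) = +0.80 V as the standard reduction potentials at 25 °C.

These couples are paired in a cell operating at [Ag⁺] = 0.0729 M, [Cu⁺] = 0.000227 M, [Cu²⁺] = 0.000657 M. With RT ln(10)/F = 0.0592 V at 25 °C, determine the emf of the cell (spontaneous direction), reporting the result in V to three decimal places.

+0.505 V

Ag⁺/Ag is the cathode (higher E°), Cu²⁺/Cu⁺ the anode: E°cell = +0.80 − (+0.20) = +0.60 V, n = 1.
Overall: Ag⁺(aq) + Cu⁺(aq) → Ag(s) + Cu²⁺(aq)
Q = [Cu²⁺] / ([Ag⁺]·[Cu⁺]); log Q = 1.599.
E = E° − (0.0592/n) log Q = +0.60 − (0.0592/1)(1.599) = +0.505 V.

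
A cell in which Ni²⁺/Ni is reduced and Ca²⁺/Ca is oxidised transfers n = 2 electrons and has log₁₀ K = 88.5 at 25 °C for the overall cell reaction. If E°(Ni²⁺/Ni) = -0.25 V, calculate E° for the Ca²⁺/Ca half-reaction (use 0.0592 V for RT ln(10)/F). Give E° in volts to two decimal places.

E°cell = (0.0592/n)·log K = (0.0592/2)(88.5) = +2.620 V.
Since Ni²⁺/Ni is the cathode and Ca²⁺/Ca the anode, E°cell = E°(Ni²⁺/Ni) − E°(Ca²⁺/Ca).
So E°(Ca²⁺/Ca) = E°(Ni²⁺/Ni) − E°cell = (-0.25) − (+2.620) = -2.87 V.

-2.87 V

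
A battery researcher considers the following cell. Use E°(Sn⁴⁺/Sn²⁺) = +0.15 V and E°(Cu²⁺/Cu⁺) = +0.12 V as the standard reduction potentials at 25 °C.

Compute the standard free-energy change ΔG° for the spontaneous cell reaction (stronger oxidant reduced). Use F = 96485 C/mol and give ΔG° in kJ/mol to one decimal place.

-5.8 kJ/mol

Sn⁴⁺/Sn²⁺ (E° = +0.15 V) is the cathode; Cu²⁺/Cu⁺ (E° = +0.12 V) is the anode, so E°cell = +0.03 V.
Balancing electrons gives n = 2 (lcm of 2 and 1).
ΔG° = −nFE° = −(2)(96485)(+0.03) = -5,789 J = -5.8 kJ/mol.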